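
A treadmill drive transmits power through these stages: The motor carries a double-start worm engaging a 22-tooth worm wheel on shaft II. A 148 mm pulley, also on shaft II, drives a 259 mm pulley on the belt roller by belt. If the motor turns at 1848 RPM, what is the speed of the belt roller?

Worm: ratio = 22/2 = 11, so shaft II turns at 1848 / 11 = 168 RPM.
Belt: ratio = 259/148 = 1.75, so the belt roller turns at 168 / 1.75 = 96 RPM.

96 RPM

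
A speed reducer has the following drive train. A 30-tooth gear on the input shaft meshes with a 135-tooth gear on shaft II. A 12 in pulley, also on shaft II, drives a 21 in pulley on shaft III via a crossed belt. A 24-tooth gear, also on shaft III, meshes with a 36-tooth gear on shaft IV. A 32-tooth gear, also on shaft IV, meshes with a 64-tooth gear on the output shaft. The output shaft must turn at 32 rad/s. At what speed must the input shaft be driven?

Overall ratio R = 4.5 × 1.75 × 1.5 × 2 = 23.625.
Required input speed = output speed × R = 32 × 23.625 = 756 rad/s.

756 rad/s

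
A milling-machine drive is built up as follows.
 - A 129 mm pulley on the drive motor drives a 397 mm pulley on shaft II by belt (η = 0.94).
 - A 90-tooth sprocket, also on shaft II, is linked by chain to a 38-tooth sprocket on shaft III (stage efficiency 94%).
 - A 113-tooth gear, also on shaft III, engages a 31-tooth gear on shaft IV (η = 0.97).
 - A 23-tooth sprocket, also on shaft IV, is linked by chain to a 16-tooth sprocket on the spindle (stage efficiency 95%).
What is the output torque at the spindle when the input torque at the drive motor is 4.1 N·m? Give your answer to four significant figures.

0.8279 N·m

After the belt (397/129): 4.1 × 3.0775 × 0.94 = 11.861 N·m
After the chain (38/90): 11.861 × 0.42222 × 0.94 = 4.7074 N·m
After the gear mesh (31/113): 4.7074 × 0.27434 × 0.97 = 1.2527 N·m
After the chain (16/23): 1.2527 × 0.69565 × 0.95 = 0.82785 N·m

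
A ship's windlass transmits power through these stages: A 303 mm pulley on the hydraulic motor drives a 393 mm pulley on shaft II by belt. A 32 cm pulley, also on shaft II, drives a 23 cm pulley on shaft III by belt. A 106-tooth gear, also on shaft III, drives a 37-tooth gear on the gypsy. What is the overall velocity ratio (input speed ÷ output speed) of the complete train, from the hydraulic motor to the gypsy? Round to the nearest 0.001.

0.325

Each stage contributes driven/driver: belt 393/303 = 1.297, belt 23/32 = 0.71875, gear mesh 37/106 = 0.34906.
Overall: 1.297 × 0.71875 × 0.34906 = 0.3254.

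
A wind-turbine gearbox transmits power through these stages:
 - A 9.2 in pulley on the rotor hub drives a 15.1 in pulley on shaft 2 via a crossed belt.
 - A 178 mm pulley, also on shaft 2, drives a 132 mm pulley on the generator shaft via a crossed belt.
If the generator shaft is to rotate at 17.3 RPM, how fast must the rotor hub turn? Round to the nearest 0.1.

Overall ratio R = 1.6413 × 0.74157 = 1.2171.
Required input speed = output speed × R = 17.3 × 1.2171 = 21.057 RPM.

21.1 RPM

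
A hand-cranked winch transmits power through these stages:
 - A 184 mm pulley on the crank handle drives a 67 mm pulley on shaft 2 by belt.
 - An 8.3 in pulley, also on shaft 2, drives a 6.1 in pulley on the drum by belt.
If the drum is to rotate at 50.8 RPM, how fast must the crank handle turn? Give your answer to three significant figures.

13.6 RPM

Overall ratio R = 0.36413 × 0.73494 = 0.26761.
Required input speed = output speed × R = 50.8 × 0.26761 = 13.595 RPM.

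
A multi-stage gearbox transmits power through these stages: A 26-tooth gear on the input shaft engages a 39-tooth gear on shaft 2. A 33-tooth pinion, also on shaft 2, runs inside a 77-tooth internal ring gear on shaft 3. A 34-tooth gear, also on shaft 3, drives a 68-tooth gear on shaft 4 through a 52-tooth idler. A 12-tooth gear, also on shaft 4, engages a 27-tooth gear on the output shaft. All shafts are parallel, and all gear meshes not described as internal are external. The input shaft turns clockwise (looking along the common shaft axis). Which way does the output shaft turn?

the input shaft → shaft 2: external mesh, 1 reversal → CCW.
shaft 2 → shaft 3: internal mesh, same direction → CCW.
shaft 3 → shaft 4: driver → idler → driven is 2 external meshes, 2 reversals → CCW.
shaft 4 → the output shaft: external mesh, 1 reversal → CW.
4 reversals in total — an even number — so the output shaft turns the same way as the input shaft.

clockwise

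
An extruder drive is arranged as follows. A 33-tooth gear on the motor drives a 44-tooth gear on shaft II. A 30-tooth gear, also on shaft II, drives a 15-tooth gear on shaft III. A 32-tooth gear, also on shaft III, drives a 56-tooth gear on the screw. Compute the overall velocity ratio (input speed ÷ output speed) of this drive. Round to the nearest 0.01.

Each stage contributes driven/driver: gear mesh 44/33 = 1.3333, gear mesh 15/30 = 0.5, gear mesh 56/32 = 1.75.
Overall: 1.3333 × 0.5 × 1.75 = 1.1667.

1.17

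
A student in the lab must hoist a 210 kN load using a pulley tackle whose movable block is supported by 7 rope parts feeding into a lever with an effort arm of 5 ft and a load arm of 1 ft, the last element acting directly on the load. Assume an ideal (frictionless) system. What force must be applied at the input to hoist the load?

6 kN

Block-and-tackle MA = number of supporting rope parts = 7.
Lever MA = effort arm / load arm = 5/1 = 5.
Combined ideal MA = 7 × 5 = 35.
Effort = load / MA = 210 / 35 = 6 kN.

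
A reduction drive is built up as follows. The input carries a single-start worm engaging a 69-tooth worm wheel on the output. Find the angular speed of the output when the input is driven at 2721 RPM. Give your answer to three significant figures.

worm 69/1 = 69 → 2721/69 = 39.435 RPM

39.4 RPM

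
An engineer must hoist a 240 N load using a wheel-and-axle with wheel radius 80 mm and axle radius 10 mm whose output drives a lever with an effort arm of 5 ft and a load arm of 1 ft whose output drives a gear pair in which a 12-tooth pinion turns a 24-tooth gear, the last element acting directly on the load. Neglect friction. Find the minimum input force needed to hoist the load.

Wheel-and-axle MA = R/r = 80/10 = 8.
Lever MA = effort arm / load arm = 5/1 = 5.
Gear pair MA = 24/12 = 2.
Combined ideal MA = 8 × 5 × 2 = 80.
Effort = load / MA = 240 / 80 = 3 N.

3 N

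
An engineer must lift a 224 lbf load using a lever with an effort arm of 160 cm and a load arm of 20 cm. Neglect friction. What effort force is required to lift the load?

28 lbf

Lever MA = effort arm / load arm = 160/20 = 8.
Effort = load / MA = 224 / 8 = 28 lbf.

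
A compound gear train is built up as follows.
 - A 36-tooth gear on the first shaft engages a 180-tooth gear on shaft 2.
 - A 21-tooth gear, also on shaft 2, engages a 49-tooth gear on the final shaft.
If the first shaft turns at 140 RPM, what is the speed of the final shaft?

the first shaft → shaft 2 (gear mesh, 180/36): 140 ÷ 5 = 28 RPM
shaft 2 → the final shaft (gear mesh, 49/21): 28 ÷ 2.3333 = 12 RPM

12 RPM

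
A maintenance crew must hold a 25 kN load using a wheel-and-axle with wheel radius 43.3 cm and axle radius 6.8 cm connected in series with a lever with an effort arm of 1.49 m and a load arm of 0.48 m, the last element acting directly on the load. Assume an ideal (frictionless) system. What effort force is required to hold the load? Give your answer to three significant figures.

Wheel-and-axle MA = R/r = 43.3/6.8 = 6.3676.
Lever MA = effort arm / load arm = 1.49/0.48 = 3.1042.
Combined ideal MA = 6.3676 × 3.1042 = 19.766.
Effort = load / MA = 25 / 19.766 = 1.2648 kN.

1.26 kN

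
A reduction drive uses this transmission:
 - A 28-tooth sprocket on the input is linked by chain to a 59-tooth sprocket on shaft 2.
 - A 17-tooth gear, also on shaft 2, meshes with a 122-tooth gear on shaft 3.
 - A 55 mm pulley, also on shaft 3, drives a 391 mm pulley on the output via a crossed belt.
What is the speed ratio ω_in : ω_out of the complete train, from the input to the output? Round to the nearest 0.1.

Each stage contributes driven/driver: chain 59/28 = 2.1071, gear mesh 122/17 = 7.1765, belt 391/55 = 7.1091.
Overall: 2.1071 × 7.1765 × 7.1091 = 107.5.

107.5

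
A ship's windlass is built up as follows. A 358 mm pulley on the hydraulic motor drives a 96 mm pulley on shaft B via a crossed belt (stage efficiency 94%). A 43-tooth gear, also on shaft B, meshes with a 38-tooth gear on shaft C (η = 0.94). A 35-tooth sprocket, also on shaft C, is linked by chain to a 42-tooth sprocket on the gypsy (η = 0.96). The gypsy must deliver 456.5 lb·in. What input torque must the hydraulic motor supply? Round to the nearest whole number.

Overall ratio R = 0.26816 × 0.88372 × 1.2 = 0.28437; overall efficiency η = 0.94 × 0.94 × 0.96 = 0.8483.
Input torque = output torque / (R × η) = 456.5 / (0.28437 × 0.8483) = 1892.5 lb·in.

1892 lb·in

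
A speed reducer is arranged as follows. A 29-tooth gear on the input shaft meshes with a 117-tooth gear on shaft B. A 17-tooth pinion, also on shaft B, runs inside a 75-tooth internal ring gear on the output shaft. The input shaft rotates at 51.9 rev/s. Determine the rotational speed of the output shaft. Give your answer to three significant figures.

the input shaft → shaft B (gear mesh, 117/29): 51.9 ÷ 4.0345 = 12.864 rev/s
shaft B → the output shaft (internal gear, 75/17): 12.864 ÷ 4.4118 = 2.9159 rev/s

2.92 rev/s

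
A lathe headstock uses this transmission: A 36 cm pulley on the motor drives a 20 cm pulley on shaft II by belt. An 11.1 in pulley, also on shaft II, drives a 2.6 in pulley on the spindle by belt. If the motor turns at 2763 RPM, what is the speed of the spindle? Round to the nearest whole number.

21233 RPM

belt 20/36 = 0.55556 → 2763/0.55556 = 4973.4 RPM
belt 2.6/11.1 = 0.23423 → 4973.4/0.23423 = 21233 RPM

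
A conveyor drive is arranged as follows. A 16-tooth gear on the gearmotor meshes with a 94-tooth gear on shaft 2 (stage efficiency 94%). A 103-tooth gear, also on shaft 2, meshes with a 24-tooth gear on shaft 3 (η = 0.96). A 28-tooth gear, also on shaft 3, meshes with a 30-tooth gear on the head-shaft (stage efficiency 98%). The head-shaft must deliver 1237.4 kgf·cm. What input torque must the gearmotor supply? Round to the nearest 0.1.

Overall ratio R = 5.875 × 0.23301 × 1.0714 = 1.4667; overall efficiency η = 0.94 × 0.96 × 0.98 = 0.8844.
Input torque = output torque / (R × η) = 1237.4 / (1.4667 × 0.8844) = 953.98 kgf·cm.

954.0 kgf·cm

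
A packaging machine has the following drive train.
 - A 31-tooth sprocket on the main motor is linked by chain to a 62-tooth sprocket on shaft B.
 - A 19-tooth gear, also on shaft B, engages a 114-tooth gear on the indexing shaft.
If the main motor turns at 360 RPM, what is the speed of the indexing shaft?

the main motor → shaft B (chain, 62/31): 360 ÷ 2 = 180 RPM
shaft B → the indexing shaft (gear mesh, 114/19): 180 ÷ 6 = 30 RPM

30 RPM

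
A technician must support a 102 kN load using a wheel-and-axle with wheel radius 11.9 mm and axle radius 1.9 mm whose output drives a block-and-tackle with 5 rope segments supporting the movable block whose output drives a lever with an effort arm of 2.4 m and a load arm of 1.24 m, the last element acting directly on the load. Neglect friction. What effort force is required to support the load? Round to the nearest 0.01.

1.68 kN

Wheel-and-axle MA = R/r = 11.9/1.9 = 6.2632.
Block-and-tackle MA = number of supporting rope parts = 5.
Lever MA = effort arm / load arm = 2.4/1.24 = 1.9355.
Combined ideal MA = 6.2632 × 5 × 1.9355 = 60.611.
Effort = load / MA = 102 / 60.611 = 1.6829 kN.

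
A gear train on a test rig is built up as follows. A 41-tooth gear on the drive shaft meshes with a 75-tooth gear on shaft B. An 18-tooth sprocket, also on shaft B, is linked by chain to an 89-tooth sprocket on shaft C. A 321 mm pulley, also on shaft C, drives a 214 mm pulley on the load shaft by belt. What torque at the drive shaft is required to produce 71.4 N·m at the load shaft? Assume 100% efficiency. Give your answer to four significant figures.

Overall ratio R = 1.8293 × 4.9444 × 0.66667 = 6.0298.
Input torque = output torque / R = 71.4 / 6.0298 = 11.841 N·m.

11.84 N·m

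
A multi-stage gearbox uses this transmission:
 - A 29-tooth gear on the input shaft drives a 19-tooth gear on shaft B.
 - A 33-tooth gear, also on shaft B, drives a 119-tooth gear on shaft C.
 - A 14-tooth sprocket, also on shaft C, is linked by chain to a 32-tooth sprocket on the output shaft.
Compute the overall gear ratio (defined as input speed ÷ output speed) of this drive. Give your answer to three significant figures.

5.40

Each stage contributes driven/driver: gear mesh 19/29 = 0.65517, gear mesh 119/33 = 3.6061, chain 32/14 = 2.2857.
Overall: 0.65517 × 3.6061 × 2.2857 = 5.4002.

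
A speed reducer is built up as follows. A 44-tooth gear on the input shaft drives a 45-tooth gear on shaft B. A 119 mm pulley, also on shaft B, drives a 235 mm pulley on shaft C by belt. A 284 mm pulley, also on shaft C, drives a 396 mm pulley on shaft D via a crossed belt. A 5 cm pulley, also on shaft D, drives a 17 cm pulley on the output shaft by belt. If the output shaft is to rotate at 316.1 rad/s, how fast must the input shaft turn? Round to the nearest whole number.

Overall ratio R = 1.0227 × 1.9748 × 1.3944 × 3.4 = 9.5749.
Required input speed = output speed × R = 316.1 × 9.5749 = 3026.6 rad/s.

3027 rad/s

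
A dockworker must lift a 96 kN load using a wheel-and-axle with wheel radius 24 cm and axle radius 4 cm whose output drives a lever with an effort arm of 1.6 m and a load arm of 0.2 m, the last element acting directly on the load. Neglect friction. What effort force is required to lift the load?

Wheel-and-axle MA = R/r = 24/4 = 6.
Lever MA = effort arm / load arm = 1.6/0.2 = 8.
Combined ideal MA = 6 × 8 = 48.
Effort = load / MA = 96 / 48 = 2 kN.

2 kN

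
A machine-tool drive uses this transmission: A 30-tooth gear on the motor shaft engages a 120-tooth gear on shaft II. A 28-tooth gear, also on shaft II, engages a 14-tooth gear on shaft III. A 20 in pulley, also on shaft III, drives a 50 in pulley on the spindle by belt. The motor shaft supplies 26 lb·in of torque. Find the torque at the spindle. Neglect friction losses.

gear mesh 120/30 = 4 → τ = 26·4 = 104 lb·in
gear mesh 14/28 = 0.5 → τ = 104·0.5 = 52 lb·in
belt 50/20 = 2.5 → τ = 52·2.5 = 130 lb·in

130 lb·in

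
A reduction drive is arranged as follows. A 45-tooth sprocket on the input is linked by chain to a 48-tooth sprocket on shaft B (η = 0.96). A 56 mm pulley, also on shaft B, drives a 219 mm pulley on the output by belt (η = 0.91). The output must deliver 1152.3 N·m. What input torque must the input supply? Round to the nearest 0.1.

Overall ratio R = 1.0667 × 3.9107 = 4.1714; overall efficiency η = 0.96 × 0.91 = 0.8736.
Input torque = output torque / (R × η) = 1152.3 / (4.1714 × 0.8736) = 316.2 N·m.

316.2 N·m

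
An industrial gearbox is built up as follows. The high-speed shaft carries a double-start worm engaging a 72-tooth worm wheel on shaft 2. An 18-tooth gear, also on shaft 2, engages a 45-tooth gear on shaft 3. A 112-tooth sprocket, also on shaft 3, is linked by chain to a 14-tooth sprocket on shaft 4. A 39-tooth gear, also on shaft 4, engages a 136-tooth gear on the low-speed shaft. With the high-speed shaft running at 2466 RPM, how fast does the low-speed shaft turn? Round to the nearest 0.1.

the high-speed shaft → shaft 2 (worm, 72/2): 2466 ÷ 36 = 68.5 RPM
shaft 2 → shaft 3 (gear mesh, 45/18): 68.5 ÷ 2.5 = 27.4 RPM
shaft 3 → shaft 4 (chain, 14/112): 27.4 ÷ 0.125 = 219.2 RPM
shaft 4 → the low-speed shaft (gear mesh, 136/39): 219.2 ÷ 3.4872 = 62.859 RPM

62.9 RPM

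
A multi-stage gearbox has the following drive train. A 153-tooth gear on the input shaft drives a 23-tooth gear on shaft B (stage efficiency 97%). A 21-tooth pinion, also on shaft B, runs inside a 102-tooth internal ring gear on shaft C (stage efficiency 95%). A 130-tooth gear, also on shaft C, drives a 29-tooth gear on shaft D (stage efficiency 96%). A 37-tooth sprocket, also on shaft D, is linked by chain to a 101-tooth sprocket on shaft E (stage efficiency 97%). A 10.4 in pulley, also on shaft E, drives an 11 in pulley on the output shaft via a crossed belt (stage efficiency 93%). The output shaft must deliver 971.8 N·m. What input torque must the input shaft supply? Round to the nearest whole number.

Overall ratio R = 0.15033 × 4.8571 × 0.22308 × 2.7297 × 1.0577 = 0.47027; overall efficiency η = 0.97 × 0.95 × 0.96 × 0.97 × 0.93 = 0.7980.
Input torque = output torque / (R × η) = 971.8 / (0.47027 × 0.7980) = 2589.4 N·m.

2589 N·m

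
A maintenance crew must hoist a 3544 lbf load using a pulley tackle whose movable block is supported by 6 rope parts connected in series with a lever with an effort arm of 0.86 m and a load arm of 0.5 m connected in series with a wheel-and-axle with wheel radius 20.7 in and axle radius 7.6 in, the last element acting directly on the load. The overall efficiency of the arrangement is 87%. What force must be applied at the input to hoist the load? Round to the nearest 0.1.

Block-and-tackle MA = number of supporting rope parts = 6.
Lever MA = effort arm / load arm = 0.86/0.5 = 1.72.
Wheel-and-axle MA = R/r = 20.7/7.6 = 2.7237.
Combined ideal MA = 6 × 1.72 × 2.7237 = 28.108.
Actual MA = 28.108 × 0.87 = 24.454.
Effort = load / actual MA = 3544 / 24.454 = 144.92 lbf.

144.9 lbf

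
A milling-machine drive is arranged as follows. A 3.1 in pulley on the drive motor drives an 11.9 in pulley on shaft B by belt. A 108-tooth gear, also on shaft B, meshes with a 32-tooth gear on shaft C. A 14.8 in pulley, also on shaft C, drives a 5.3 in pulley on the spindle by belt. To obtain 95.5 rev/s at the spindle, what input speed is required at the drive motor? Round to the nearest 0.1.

Overall ratio R = 3.8387 × 0.2963 × 0.35811 = 0.40731.
Required input speed = output speed × R = 95.5 × 0.40731 = 38.898 rev/s.

38.9 rev/s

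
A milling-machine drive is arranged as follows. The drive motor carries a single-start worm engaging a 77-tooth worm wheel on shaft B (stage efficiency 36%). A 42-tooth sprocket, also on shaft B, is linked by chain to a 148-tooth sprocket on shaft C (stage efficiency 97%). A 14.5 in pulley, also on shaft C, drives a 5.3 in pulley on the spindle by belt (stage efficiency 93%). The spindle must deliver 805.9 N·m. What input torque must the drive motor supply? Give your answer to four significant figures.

Overall ratio R = 77 × 3.5238 × 0.36552 = 99.177; overall efficiency η = 0.36 × 0.97 × 0.93 = 0.3248.
Input torque = output torque / (R × η) = 805.9 / (99.177 × 0.3248) = 25.021 N·m.

25.02 N·m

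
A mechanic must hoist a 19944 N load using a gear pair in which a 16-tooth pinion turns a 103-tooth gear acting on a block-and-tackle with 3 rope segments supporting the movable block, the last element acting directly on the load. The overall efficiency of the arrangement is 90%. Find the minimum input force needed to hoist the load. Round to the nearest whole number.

1147 N

Gear pair MA = 103/16 = 6.4375.
Block-and-tackle MA = number of supporting rope parts = 3.
Combined ideal MA = 6.4375 × 3 = 19.312.
Actual MA = 19.312 × 0.90 = 17.381.
Effort = load / actual MA = 19944 / 17.381 = 1147.4 N.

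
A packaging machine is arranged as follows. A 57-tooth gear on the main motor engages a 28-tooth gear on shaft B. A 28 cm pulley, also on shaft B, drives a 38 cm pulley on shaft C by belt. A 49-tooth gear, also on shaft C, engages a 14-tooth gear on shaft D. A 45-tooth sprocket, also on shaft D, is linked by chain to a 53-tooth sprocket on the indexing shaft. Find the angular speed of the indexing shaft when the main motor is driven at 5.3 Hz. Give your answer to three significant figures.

the main motor → shaft B (gear mesh, 28/57): 5.3 ÷ 0.49123 = 10.789 Hz
shaft B → shaft C (belt, 38/28): 10.789 ÷ 1.3571 = 7.95 Hz
shaft C → shaft D (gear mesh, 14/49): 7.95 ÷ 0.28571 = 27.825 Hz
shaft D → the indexing shaft (chain, 53/45): 27.825 ÷ 1.1778 = 23.625 Hz

23.6 Hz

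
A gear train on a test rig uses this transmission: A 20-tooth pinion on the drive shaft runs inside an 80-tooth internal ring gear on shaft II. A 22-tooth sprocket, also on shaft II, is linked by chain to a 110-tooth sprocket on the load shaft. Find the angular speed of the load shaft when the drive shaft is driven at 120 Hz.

6 Hz

the drive shaft → shaft II (internal gear, 80/20): 120 ÷ 4 = 30 Hz
shaft II → the load shaft (chain, 110/22): 30 ÷ 5 = 6 Hz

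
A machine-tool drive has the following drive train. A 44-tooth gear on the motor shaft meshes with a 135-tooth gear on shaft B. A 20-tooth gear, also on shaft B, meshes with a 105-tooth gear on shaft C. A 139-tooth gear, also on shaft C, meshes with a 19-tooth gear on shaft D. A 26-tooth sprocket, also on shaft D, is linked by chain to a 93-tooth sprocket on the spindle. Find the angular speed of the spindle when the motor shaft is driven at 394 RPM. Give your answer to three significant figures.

Gear mesh: ratio = 135/44 = 3.0682, so shaft B turns at 394 / 3.0682 = 128.41 RPM.
Gear mesh: ratio = 105/20 = 5.25, so shaft C turns at 128.41 / 5.25 = 24.46 RPM.
Gear mesh: ratio = 19/139 = 0.13669, so shaft D turns at 24.46 / 0.13669 = 178.94 RPM.
Chain: ratio = 93/26 = 3.5769, so the spindle turns at 178.94 / 3.5769 = 50.027 RPM.

50.0 RPM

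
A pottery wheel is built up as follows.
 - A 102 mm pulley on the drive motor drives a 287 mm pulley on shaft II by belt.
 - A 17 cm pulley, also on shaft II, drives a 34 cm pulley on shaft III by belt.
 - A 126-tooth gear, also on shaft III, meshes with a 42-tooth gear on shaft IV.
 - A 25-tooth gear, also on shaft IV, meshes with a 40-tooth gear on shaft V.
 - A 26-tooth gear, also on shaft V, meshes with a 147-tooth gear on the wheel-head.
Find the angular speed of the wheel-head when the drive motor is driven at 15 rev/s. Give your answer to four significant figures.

Belt: ratio = 287/102 = 2.8137, so shaft II turns at 15 / 2.8137 = 5.331 rev/s.
Belt: ratio = 34/17 = 2, so shaft III turns at 5.331 / 2 = 2.6655 rev/s.
Gear mesh: ratio = 42/126 = 0.33333, so shaft IV turns at 2.6655 / 0.33333 = 7.9965 rev/s.
Gear mesh: ratio = 40/25 = 1.6, so shaft V turns at 7.9965 / 1.6 = 4.9978 rev/s.
Gear mesh: ratio = 147/26 = 5.6538, so the wheel-head turns at 4.9978 / 5.6538 = 0.88397 rev/s.

0.8840 rev/s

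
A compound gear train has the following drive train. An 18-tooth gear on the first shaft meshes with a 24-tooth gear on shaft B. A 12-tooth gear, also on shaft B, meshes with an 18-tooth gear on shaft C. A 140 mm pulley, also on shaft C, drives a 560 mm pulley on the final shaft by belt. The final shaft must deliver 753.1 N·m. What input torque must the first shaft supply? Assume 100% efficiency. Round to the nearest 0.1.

94.1 N·m

Overall ratio R = 1.3333 × 1.5 × 4 = 8.
Input torque = output torque / R = 753.1 / 8 = 94.138 N·m.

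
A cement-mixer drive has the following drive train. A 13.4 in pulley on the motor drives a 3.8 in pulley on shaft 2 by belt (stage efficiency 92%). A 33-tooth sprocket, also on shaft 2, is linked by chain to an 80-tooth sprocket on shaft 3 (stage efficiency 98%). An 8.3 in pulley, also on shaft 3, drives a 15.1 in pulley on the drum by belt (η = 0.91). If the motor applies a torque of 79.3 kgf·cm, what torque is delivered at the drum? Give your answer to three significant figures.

81.4 kgf·cm

After the belt (3.8/13.4): 79.3 × 0.28358 × 0.92 = 20.689 kgf·cm
After the chain (80/33): 20.689 × 2.4242 × 0.98 = 49.152 kgf·cm
After the belt (15.1/8.3): 49.152 × 1.8193 × 0.91 = 81.373 kgf·cm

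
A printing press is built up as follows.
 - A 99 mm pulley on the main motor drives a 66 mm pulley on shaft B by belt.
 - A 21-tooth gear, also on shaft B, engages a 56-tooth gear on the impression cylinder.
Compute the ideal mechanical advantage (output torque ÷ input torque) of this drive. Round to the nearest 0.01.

Each stage contributes driven/driver: belt 66/99 = 0.66667, gear mesh 56/21 = 2.6667.
Overall: 0.66667 × 2.6667 = 1.7778.

1.78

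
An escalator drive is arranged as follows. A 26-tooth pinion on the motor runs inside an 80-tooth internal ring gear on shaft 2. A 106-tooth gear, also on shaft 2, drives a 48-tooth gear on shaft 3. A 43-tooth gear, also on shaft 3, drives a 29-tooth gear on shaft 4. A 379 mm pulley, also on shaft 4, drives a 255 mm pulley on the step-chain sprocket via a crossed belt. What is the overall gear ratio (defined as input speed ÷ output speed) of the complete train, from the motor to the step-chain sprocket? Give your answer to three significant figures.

Each stage contributes driven/driver: internal gear 80/26 = 3.0769, gear mesh 48/106 = 0.45283, gear mesh 29/43 = 0.67442, belt 255/379 = 0.67282.
Overall: 3.0769 × 0.45283 × 0.67442 × 0.67282 = 0.63224.

0.632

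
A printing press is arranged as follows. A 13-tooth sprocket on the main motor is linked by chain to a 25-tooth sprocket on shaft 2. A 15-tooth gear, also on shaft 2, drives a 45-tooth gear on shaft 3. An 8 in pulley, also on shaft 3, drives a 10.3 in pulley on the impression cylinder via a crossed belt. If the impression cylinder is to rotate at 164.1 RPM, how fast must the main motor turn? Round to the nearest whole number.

1219 RPM

Overall ratio R = 1.9231 × 3 × 1.2875 = 7.4279.
Required input speed = output speed × R = 164.1 × 7.4279 = 1218.9 RPM.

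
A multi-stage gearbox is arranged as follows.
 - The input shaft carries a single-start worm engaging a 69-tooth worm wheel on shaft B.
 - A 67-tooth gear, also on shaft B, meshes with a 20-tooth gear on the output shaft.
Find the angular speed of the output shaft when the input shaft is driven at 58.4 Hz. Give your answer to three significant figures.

2.84 Hz

Worm: ratio = 69/1 = 69, so shaft B turns at 58.4 / 69 = 0.84638 Hz.
Gear mesh: ratio = 20/67 = 0.29851, so the output shaft turns at 0.84638 / 0.29851 = 2.8354 Hz.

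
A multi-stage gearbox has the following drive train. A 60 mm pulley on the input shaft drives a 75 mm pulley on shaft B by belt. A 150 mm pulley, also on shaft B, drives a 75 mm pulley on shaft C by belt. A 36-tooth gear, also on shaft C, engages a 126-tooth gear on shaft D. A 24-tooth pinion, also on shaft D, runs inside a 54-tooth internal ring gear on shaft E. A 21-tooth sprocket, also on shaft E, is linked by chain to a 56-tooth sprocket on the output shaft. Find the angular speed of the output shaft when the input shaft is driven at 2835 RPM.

belt 75/60 = 1.25 → 2835/1.25 = 2268 RPM
belt 75/150 = 0.5 → 2268/0.5 = 4536 RPM
gear mesh 126/36 = 3.5 → 4536/3.5 = 1296 RPM
internal gear 54/24 = 2.25 → 1296/2.25 = 576 RPM
chain 56/21 = 2.6667 → 576/2.6667 = 216 RPM

216 RPM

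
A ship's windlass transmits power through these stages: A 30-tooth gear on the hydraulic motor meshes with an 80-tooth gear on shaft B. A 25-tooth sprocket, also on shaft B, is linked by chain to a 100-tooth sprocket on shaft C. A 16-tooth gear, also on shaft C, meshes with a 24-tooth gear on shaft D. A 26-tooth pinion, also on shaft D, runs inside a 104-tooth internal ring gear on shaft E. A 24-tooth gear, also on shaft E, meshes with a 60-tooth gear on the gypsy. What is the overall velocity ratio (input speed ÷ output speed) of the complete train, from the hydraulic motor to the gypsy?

Each stage contributes driven/driver: gear mesh 80/30 = 2.6667, chain 100/25 = 4, gear mesh 24/16 = 1.5, internal gear 104/26 = 4, gear mesh 60/24 = 2.5.
Overall: 2.6667 × 4 × 1.5 × 4 × 2.5 = 160.

160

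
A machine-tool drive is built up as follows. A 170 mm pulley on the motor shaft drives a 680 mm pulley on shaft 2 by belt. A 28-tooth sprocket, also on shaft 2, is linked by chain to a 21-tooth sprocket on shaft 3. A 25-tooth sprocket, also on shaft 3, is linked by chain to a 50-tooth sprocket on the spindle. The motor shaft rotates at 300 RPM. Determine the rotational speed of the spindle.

50 RPM

Belt: ratio = 680/170 = 4, so shaft 2 turns at 300 / 4 = 75 RPM.
Chain: ratio = 21/28 = 0.75, so shaft 3 turns at 75 / 0.75 = 100 RPM.
Chain: ratio = 50/25 = 2, so the spindle turns at 100 / 2 = 50 RPM.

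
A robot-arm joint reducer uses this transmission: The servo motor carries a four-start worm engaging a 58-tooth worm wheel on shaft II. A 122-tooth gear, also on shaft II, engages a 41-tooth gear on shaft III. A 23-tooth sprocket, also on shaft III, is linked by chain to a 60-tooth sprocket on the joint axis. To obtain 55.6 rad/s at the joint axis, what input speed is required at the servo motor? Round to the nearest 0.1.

706.8 rad/s

Overall ratio R = 14.5 × 0.33607 × 2.6087 = 12.712.
Required input speed = output speed × R = 55.6 × 12.712 = 706.79 rad/s.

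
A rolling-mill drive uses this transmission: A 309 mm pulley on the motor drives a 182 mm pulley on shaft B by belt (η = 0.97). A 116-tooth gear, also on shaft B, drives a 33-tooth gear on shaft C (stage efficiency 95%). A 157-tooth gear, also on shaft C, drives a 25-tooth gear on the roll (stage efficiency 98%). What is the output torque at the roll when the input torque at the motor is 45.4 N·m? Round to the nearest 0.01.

1.09 N·m

belt 182/309 = 0.589 → τ = 45.4·0.589·0.97 = 25.938 N·m
gear mesh 33/116 = 0.28448 → τ = 25.938·0.28448·0.95 = 7.01 N·m
gear mesh 25/157 = 0.15924 → τ = 7.01·0.15924·0.98 = 1.0939 N·m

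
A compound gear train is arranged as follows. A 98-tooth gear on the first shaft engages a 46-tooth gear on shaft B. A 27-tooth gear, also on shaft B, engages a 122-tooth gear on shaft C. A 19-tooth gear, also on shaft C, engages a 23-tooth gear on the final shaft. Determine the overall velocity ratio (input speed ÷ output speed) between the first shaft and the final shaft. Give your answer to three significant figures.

Each stage contributes driven/driver: gear mesh 46/98 = 0.46939, gear mesh 122/27 = 4.5185, gear mesh 23/19 = 1.2105.
Overall: 0.46939 × 4.5185 × 1.2105 = 2.5675.

2.57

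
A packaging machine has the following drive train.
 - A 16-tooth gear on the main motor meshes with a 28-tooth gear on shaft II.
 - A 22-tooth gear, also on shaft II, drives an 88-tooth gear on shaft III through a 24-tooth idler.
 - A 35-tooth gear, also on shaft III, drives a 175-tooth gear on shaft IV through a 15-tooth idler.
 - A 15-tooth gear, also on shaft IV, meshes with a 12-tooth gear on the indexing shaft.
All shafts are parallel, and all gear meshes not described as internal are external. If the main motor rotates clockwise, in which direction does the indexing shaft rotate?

the main motor → shaft II: external mesh, 1 reversal → CCW.
shaft II → shaft III: driver → idler → driven is 2 external meshes, 2 reversals → CCW.
shaft III → shaft IV: driver → idler → driven is 2 external meshes, 2 reversals → CCW.
shaft IV → the indexing shaft: external mesh, 1 reversal → CW.
6 reversals in total — an even number — so the indexing shaft turns the same way as the main motor.

clockwise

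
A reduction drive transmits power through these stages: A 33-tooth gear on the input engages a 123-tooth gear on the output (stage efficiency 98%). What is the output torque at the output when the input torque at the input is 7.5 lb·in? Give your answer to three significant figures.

27.4 lb·in

After the gear mesh (123/33): 7.5 × 3.7273 × 0.98 = 27.395 lb·in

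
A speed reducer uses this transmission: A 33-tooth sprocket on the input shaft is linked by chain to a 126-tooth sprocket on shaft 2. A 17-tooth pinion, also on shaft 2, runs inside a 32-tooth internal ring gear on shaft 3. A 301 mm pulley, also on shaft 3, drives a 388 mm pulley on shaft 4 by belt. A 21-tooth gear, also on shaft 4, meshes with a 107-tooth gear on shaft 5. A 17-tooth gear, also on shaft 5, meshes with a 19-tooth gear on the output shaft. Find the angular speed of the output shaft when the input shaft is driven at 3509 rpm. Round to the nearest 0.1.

66.5 rpm

Chain: ratio = 126/33 = 3.8182, so shaft 2 turns at 3509 / 3.8182 = 919.02 rpm.
Internal gear: ratio = 32/17 = 1.8824, so shaft 3 turns at 919.02 / 1.8824 = 488.23 rpm.
Belt: ratio = 388/301 = 1.289, so shaft 4 turns at 488.23 / 1.289 = 378.76 rpm.
Gear mesh: ratio = 107/21 = 5.0952, so shaft 5 turns at 378.76 / 5.0952 = 74.335 rpm.
Gear mesh: ratio = 19/17 = 1.1176, so the output shaft turns at 74.335 / 1.1176 = 66.511 rpm.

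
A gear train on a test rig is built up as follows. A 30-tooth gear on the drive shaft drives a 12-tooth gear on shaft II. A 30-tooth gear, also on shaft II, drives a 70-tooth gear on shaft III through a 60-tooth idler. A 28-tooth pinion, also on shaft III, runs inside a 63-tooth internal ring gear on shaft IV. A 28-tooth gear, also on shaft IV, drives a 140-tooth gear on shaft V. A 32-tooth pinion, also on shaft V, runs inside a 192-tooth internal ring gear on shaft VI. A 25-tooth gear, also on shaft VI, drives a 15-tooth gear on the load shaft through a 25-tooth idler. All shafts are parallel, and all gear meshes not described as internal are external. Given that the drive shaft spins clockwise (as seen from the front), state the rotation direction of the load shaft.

the drive shaft → shaft II: external mesh, 1 reversal → CCW.
shaft II → shaft III: driver → idler → driven is 2 external meshes, 2 reversals → CCW.
shaft III → shaft IV: internal mesh, same direction → CCW.
shaft IV → shaft V: external mesh, 1 reversal → CW.
shaft V → shaft VI: internal mesh, same direction → CW.
shaft VI → the load shaft: driver → idler → driven is 2 external meshes, 2 reversals → CW.
6 reversals in total — an even number — so the load shaft turns the same way as the drive shaft.

clockwise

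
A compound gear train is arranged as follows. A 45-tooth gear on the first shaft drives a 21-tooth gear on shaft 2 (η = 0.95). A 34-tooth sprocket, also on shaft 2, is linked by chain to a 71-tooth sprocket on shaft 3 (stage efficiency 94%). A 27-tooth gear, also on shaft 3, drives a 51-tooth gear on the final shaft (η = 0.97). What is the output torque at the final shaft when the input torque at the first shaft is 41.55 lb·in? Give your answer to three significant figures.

gear mesh 21/45 = 0.46667 → τ = 41.55·0.46667·0.95 = 18.421 lb·in
chain 71/34 = 2.0882 → τ = 18.421·2.0882·0.94 = 36.158 lb·in
gear mesh 51/27 = 1.8889 → τ = 36.158·1.8889·0.97 = 66.25 lb·in

66.3 lb·in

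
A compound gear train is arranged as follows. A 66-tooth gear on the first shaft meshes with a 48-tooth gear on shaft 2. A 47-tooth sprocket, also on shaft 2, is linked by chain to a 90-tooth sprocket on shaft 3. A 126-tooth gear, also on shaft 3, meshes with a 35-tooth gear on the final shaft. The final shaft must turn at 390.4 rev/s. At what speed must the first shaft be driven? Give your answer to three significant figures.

Overall ratio R = 0.72727 × 1.9149 × 0.27778 = 0.38685.
Required input speed = output speed × R = 390.4 × 0.38685 = 151.03 rev/s.

151 rev/s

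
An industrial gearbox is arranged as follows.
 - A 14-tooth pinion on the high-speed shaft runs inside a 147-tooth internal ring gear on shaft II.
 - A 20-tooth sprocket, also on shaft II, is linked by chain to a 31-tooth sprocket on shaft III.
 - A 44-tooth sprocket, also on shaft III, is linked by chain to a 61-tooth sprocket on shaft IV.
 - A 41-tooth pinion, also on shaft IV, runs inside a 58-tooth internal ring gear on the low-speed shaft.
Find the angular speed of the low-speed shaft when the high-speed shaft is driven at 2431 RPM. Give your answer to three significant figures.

76.2 RPM

Internal gear: ratio = 147/14 = 10.5, so shaft II turns at 2431 / 10.5 = 231.52 RPM.
Chain: ratio = 31/20 = 1.55, so shaft III turns at 231.52 / 1.55 = 149.37 RPM.
Chain: ratio = 61/44 = 1.3864, so shaft IV turns at 149.37 / 1.3864 = 107.74 RPM.
Internal gear: ratio = 58/41 = 1.4146, so the low-speed shaft turns at 107.74 / 1.4146 = 76.163 RPM.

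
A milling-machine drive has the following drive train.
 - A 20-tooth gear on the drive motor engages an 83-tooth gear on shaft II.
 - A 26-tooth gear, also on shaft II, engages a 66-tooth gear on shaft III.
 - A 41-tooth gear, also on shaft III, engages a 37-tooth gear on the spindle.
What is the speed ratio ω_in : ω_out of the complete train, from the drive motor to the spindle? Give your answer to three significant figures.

Each stage contributes driven/driver: gear mesh 83/20 = 4.15, gear mesh 66/26 = 2.5385, gear mesh 37/41 = 0.90244.
Overall: 4.15 × 2.5385 × 0.90244 = 9.5068.

9.51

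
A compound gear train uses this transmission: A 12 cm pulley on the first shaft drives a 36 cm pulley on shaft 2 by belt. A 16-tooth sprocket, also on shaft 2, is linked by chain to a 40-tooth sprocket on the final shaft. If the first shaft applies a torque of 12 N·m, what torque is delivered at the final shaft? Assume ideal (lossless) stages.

90 N·m

belt 36/12 = 3 → τ = 12·3 = 36 N·m
chain 40/16 = 2.5 → τ = 36·2.5 = 90 N·m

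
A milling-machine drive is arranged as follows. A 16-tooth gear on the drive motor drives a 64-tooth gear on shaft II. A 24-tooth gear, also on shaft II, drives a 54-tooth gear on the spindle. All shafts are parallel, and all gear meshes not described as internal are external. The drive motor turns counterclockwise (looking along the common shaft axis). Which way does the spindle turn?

counterclockwise

the drive motor → shaft II: external mesh, 1 reversal → CW.
shaft II → the spindle: external mesh, 1 reversal → CCW.
2 reversals in total — an even number — so the spindle turns the same way as the drive motor.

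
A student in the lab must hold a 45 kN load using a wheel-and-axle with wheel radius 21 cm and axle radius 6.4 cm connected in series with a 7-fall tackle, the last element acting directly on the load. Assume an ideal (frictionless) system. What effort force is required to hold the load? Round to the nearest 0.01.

Wheel-and-axle MA = R/r = 21/6.4 = 3.2812.
Block-and-tackle MA = number of supporting rope parts = 7.
Combined ideal MA = 3.2812 × 7 = 22.969.
Effort = load / MA = 45 / 22.969 = 1.9592 kN.

1.96 kN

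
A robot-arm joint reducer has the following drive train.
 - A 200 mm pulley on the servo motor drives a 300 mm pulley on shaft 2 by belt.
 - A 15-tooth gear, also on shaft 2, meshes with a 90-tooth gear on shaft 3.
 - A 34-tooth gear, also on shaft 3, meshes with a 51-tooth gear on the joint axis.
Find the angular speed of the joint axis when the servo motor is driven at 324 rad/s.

belt 300/200 = 1.5 → 324/1.5 = 216 rad/s
gear mesh 90/15 = 6 → 216/6 = 36 rad/s
gear mesh 51/34 = 1.5 → 36/1.5 = 24 rad/s

24 rad/s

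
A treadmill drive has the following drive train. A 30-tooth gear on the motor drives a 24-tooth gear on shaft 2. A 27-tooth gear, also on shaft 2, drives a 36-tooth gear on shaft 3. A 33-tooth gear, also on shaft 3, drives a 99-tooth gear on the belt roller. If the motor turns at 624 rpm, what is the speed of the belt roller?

195 rpm

Gear mesh: ratio = 24/30 = 0.8, so shaft 2 turns at 624 / 0.8 = 780 rpm.
Gear mesh: ratio = 36/27 = 1.3333, so shaft 3 turns at 780 / 1.3333 = 585 rpm.
Gear mesh: ratio = 99/33 = 3, so the belt roller turns at 585 / 3 = 195 rpm.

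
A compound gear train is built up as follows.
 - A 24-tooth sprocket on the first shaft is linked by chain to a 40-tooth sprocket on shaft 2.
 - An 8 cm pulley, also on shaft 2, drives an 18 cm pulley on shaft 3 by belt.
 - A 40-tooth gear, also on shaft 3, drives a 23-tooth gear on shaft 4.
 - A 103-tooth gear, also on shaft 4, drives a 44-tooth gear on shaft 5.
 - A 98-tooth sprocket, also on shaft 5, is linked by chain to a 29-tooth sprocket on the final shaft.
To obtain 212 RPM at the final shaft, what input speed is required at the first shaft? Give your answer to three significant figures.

57.8 RPM

Overall ratio R = 1.6667 × 2.25 × 0.575 × 0.42718 × 0.29592 = 0.27258.
Required input speed = output speed × R = 212 × 0.27258 = 57.786 RPM.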